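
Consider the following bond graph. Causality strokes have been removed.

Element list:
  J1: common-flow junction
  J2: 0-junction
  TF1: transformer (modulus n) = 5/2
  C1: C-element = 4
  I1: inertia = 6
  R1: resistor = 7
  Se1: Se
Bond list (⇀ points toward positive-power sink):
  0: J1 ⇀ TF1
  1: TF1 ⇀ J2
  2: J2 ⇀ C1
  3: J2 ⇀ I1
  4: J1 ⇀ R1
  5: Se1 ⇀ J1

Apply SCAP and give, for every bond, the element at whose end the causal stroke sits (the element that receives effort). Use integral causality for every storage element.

β0 |J1
β1 |TF1
β2 |J2
β3 |I1
β4 |R1
β5 |J1

b5 stroke at J1  (Se1 (Se) sets effort on bond)
b2 stroke at J2  (C1 integral (e out))
b1 stroke at TF1  (J2: bond 2 brought effort, rest push out)
b3 stroke at I1  (J2 effort already set via bond 2)
b0 stroke at J1  (TF1: transformer flips bond 1)
b4 stroke at R1  (J1 needs exactly one f-in)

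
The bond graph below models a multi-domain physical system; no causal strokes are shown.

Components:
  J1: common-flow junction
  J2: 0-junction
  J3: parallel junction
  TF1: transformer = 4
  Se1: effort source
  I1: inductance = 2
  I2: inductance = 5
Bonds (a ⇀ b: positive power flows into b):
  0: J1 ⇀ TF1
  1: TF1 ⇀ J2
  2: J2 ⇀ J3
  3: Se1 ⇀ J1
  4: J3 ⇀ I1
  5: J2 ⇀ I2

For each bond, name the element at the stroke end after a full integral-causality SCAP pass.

b3 stroke→J1  (Se1 (Se) sets effort on bond)
b0 stroke→TF1  (J1 needs exactly one f-in)
b1 stroke→J2  (TF1 one-in-one-out from 0)
b2 stroke→J3  (J2 effort already set via bond 1)
b5 stroke→I2  (J2 effort already set via bond 1)
b4 stroke→I1  (J3: bond 2 brought effort, rest push out)

#0 stroke at TF1
#1 stroke at J2
#2 stroke at J3
#3 stroke at J1
#4 stroke at I1
#5 stroke at I2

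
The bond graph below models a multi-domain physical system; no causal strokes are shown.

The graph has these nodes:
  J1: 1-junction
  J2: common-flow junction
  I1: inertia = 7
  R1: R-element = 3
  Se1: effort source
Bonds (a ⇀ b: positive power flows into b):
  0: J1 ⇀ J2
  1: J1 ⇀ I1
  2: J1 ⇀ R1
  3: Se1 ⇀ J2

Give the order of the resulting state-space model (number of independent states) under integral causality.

1  (I1 all integral)

β3 |J2  (Se1: effort source, stroke at far end)
β0 |J1  (only one flow-in slot at J2)
β1 |I1  (prefer integral on I1)
β2 |J1  (1-jn J1 has f-setter on 1)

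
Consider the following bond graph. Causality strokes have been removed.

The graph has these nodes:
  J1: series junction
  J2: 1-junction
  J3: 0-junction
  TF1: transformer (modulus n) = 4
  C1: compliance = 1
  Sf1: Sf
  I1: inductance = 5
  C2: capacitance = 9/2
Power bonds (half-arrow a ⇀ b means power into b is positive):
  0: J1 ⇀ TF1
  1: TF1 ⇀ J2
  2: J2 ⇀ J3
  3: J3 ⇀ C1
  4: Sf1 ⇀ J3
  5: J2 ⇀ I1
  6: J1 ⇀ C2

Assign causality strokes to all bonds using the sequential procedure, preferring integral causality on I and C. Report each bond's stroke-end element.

β4 |Sf1  (Sf1 (Sf) sets flow on bond)
β3 |J3  (C1: C, integral causality)
β2 |J2  (common-e at J3 fixed by 3)
β5 |I1  (prefer integral on I1)
β1 |J2  (common-f at J2 fixed by 5)
β0 |TF1  (TF TF1: opposite of bond 1)
β6 |J1  (J1: bond 0 brought flow, rest push out)

bond 0 |TF1
bond 1 |J2
bond 2 |J2
bond 3 |J3
bond 4 |Sf1
bond 5 |I1
bond 6 |J1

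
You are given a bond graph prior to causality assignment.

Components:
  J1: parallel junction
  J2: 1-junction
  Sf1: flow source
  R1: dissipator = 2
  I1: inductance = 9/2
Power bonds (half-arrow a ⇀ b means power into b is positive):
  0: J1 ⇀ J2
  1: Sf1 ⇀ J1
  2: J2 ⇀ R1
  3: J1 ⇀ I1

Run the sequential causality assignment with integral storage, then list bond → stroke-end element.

bond 1 stroke→Sf1  (Sf1 fixes flow; stroke at Sf1)
bond 3 stroke→I1  (I1: I, integral causality)
bond 0 stroke→J1  (J1: last free bond brings effort in)
bond 2 stroke→J2  (1-jn J2 has f-setter on 0)

β0 |J1
β1 |Sf1
β2 |J2
β3 |I1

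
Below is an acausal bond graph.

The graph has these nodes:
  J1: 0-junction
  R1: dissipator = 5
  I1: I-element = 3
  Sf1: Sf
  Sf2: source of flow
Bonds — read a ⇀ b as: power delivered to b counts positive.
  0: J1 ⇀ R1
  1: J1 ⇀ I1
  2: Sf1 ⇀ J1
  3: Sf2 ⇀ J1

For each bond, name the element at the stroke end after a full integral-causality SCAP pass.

β0 |J1
β1 |I1
β2 |Sf1
β3 |Sf2

β2 stroke at Sf1  (Sf1 (Sf) sets flow on bond)
β3 stroke at Sf2  (source Sf2 imposes f)
β1 stroke at I1  (prefer integral on I1)
β0 stroke at J1  (closing 0-jn rule on J1)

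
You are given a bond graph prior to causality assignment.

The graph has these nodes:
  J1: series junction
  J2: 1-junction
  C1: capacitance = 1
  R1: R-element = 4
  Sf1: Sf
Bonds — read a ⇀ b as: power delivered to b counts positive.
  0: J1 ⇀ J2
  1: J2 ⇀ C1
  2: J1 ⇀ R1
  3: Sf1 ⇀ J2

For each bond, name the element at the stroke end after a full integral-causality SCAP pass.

b0 |J2
b1 |J2
b2 |J1
b3 |Sf1

β3 →Sf1  (Sf1: flow source, stroke at near end)
β0 →J2  (common-f at J2 fixed by 3)
β1 →J2  (1-jn J2 has f-setter on 3)
β2 →J1  (1-jn J1 has f-setter on 0)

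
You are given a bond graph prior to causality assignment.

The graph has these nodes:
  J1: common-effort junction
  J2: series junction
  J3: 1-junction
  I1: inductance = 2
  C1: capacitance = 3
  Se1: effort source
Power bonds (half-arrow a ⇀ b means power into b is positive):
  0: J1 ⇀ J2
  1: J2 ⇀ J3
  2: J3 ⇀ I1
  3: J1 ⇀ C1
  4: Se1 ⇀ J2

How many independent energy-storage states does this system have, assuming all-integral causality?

bond 4 |J2  (Se1 (Se) sets effort on bond)
bond 2 |I1  (prefer integral on I1)
bond 1 |J3  (J3: bond 2 brought flow, rest push out)
bond 0 |J2  (J2 flow already set via bond 1)
bond 3 |J1  (J1 needs exactly one e-in)

2  (C1, I1 all integral)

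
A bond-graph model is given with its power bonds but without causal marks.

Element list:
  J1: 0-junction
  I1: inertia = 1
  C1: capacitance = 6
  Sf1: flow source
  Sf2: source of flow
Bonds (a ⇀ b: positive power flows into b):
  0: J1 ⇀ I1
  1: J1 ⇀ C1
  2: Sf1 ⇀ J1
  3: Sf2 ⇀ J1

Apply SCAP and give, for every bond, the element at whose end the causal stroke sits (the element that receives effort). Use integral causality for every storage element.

#2 |Sf1  (Sf1 fixes flow; stroke at Sf1)
#3 |Sf2  (Sf2 fixes flow; stroke at Sf2)
#0 |I1  (I1 outputs flow p/I1)
#1 |J1  (J1: last free bond brings effort in)

bond 0 |I1
bond 1 |J1
bond 2 |Sf1
bond 3 |Sf2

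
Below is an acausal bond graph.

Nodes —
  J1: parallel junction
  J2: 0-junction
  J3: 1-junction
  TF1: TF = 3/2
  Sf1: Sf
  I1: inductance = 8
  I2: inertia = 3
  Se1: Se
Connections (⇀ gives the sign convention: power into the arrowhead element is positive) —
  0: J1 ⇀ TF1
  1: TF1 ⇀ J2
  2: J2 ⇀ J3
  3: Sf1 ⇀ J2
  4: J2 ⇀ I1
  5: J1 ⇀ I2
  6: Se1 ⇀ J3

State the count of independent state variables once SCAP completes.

b3 stroke at Sf1  (Sf1 fixes flow; stroke at Sf1)
b6 stroke at J3  (Se1 fixes effort; stroke away)
b2 stroke at J2  (J3: last free bond brings flow in)
b1 stroke at TF1  (J2: bond 2 brought effort, rest push out)
b4 stroke at I1  (0-jn J2 has e-setter on 2)
b0 stroke at J1  (through TF1, causality passes straight; one stroke at TF1)
b5 stroke at I2  (0-jn J1 has e-setter on 0)

2  (I1, I2 all integral)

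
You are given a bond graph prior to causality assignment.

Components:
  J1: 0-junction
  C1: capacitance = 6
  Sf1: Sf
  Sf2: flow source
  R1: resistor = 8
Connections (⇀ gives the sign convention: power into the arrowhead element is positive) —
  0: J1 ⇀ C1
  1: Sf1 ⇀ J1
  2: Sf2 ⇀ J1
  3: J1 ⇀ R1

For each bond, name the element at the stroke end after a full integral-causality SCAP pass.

β1 |Sf1  (Sf1 fixes flow; stroke at Sf1)
β2 |Sf2  (source Sf2 imposes f)
β0 |J1  (C1 integral (e out))
β3 |R1  (0-jn J1 has e-setter on 0)

b0 →J1
b1 →Sf1
b2 →Sf2
b3 →R1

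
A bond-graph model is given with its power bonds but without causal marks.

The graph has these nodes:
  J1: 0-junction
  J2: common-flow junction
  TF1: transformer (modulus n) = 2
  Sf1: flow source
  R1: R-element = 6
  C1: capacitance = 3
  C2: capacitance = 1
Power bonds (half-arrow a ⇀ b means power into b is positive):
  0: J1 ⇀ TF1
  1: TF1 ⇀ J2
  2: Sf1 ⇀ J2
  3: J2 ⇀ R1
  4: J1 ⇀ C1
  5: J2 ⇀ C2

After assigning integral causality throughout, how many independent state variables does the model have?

b2 stroke→Sf1  (source Sf1 imposes f)
b1 stroke→J2  (common-f at J2 fixed by 2)
b3 stroke→J2  (J2: bond 2 brought flow, rest push out)
b5 stroke→J2  (common-f at J2 fixed by 2)
b0 stroke→TF1  (TF1 one-in-one-out from 1)
b4 stroke→J1  (J1: last free bond brings effort in)

2  (C1, C2 all integral)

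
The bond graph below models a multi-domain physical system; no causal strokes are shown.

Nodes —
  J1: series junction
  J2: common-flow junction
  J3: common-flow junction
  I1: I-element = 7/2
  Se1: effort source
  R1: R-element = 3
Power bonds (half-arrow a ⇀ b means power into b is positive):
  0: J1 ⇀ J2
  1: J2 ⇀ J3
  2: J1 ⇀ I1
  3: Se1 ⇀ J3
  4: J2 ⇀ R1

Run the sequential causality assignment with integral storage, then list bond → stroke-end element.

β0 stroke→J1
β1 stroke→J2
β2 stroke→I1
β3 stroke→J3
β4 stroke→J2

b3 →J3  (Se1 fixes effort; stroke away)
b1 →J2  (only one flow-in slot at J3)
b2 →I1  (I1 integral (f out))
b0 →J1  (J1: bond 2 brought flow, rest push out)
b4 →J2  (common-f at J2 fixed by 0)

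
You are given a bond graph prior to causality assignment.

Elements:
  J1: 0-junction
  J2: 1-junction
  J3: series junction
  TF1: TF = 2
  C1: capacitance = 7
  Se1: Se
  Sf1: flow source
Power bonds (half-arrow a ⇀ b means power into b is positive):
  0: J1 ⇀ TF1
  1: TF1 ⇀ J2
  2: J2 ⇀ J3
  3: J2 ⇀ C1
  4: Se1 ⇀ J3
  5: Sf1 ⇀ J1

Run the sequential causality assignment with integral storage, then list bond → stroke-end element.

bond 4 stroke at J3  (Se1 fixes effort; stroke away)
bond 5 stroke at Sf1  (Sf1 fixes flow; stroke at Sf1)
bond 0 stroke at J1  (closing 0-jn rule on J1)
bond 2 stroke at J2  (only one flow-in slot at J3)
bond 1 stroke at TF1  (TF TF1: opposite of bond 0)
bond 3 stroke at J2  (J2: bond 1 brought flow, rest push out)

#0 →J1
#1 →TF1
#2 →J2
#3 →J2
#4 →J3
#5 →Sf1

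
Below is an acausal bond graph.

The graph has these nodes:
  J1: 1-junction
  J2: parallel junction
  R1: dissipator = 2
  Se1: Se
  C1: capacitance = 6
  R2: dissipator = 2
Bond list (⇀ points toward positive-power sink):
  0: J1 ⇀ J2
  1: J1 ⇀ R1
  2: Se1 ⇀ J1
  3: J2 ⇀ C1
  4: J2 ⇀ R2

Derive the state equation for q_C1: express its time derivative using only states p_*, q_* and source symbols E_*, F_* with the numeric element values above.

β2 |J1  (Se1: effort source, stroke at far end)
β3 |J2  (prefer integral on C1)
β0 |J1  (J2: bond 3 brought effort, rest push out)
β4 |R2  (J2: bond 3 brought effort, rest push out)
β1 |R1  (only one flow-in slot at J1)

dq_C1/dt = E_Se1/2 - q_C1/6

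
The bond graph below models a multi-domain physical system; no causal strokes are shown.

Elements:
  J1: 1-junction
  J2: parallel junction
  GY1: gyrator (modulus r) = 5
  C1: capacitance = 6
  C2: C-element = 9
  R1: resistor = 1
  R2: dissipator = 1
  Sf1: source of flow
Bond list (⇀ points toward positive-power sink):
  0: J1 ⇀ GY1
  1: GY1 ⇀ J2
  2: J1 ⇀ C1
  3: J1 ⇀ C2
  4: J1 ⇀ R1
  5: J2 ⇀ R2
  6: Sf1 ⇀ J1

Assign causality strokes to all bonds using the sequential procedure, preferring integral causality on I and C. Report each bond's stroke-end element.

#0 →J1
#1 →J2
#2 →J1
#3 →J1
#4 →J1
#5 →R2
#6 →Sf1

bond 6 stroke→Sf1  (Sf1 fixes flow; stroke at Sf1)
bond 0 stroke→J1  (common-f at J1 fixed by 6)
bond 2 stroke→J1  (J1: bond 6 brought flow, rest push out)
bond 3 stroke→J1  (1-jn J1 has f-setter on 6)
bond 4 stroke→J1  (1-jn J1 has f-setter on 6)
bond 1 stroke→J2  (through GY1, causality inverts; strokes same side of GY1)
bond 5 stroke→R2  (J2: bond 1 brought effort, rest push out)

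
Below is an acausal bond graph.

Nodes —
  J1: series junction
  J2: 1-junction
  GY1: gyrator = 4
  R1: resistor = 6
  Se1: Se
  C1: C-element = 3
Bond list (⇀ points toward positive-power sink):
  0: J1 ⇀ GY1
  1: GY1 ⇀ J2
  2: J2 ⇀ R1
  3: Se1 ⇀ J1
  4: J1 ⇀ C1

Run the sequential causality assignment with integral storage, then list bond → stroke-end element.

b0 stroke at GY1
b1 stroke at GY1
b2 stroke at J2
b3 stroke at J1
b4 stroke at J1

bond 3 stroke at J1  (source Se1 imposes e)
bond 4 stroke at J1  (C1: C, integral causality)
bond 0 stroke at GY1  (only one flow-in slot at J1)
bond 1 stroke at GY1  (GY GY1: same side as bond 0)
bond 2 stroke at J2  (common-f at J2 fixed by 1)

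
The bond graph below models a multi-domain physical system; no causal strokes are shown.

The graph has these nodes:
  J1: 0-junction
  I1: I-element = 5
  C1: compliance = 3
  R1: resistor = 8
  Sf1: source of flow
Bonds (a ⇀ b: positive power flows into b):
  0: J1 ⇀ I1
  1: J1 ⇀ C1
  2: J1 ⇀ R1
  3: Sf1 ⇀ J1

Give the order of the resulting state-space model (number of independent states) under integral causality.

2  (C1, I1 all integral)

b3 stroke at Sf1  (source Sf1 imposes f)
b0 stroke at I1  (prefer integral on I1)
b1 stroke at J1  (C1 outputs effort q/C1)
b2 stroke at R1  (common-e at J1 fixed by 1)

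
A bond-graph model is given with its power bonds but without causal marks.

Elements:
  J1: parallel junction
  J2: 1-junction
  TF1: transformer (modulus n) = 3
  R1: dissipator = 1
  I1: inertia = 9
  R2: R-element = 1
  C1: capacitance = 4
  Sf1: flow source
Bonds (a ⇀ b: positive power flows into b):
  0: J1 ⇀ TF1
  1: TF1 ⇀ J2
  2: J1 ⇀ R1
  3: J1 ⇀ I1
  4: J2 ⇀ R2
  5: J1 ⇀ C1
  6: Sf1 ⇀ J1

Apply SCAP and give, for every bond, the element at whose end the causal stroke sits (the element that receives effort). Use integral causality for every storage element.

#6 →Sf1  (Sf1 fixes flow; stroke at Sf1)
#3 →I1  (I1: I, integral causality)
#5 →J1  (prefer integral on C1)
#0 →TF1  (common-e at J1 fixed by 5)
#2 →R1  (common-e at J1 fixed by 5)
#1 →J2  (TF1: transformer flips bond 0)
#4 →R2  (J2: last free bond brings flow in)

b0 stroke→TF1
b1 stroke→J2
b2 stroke→R1
b3 stroke→I1
b4 stroke→R2
b5 stroke→J1
b6 stroke→Sf1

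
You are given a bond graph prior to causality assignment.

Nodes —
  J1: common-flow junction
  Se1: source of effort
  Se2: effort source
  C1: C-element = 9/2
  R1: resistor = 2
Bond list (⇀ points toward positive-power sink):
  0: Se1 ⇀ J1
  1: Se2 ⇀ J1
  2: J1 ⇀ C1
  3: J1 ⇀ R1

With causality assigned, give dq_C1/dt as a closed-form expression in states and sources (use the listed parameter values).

dq_C1/dt = E_Se1/2 + E_Se2/2 - q_C1/9

b0 stroke→J1  (source Se1 imposes e)
b1 stroke→J1  (source Se2 imposes e)
b2 stroke→J1  (prefer integral on C1)
b3 stroke→R1  (closing 1-jn rule on J1)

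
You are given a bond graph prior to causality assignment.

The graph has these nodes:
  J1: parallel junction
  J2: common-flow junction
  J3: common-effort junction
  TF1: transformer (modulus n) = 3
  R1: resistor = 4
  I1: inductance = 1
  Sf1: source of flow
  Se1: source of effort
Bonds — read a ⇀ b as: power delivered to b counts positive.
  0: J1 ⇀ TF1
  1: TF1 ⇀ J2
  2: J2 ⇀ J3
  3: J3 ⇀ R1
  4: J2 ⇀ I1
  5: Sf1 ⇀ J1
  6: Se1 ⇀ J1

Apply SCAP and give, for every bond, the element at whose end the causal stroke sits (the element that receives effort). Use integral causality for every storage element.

bond 0 stroke at TF1
bond 1 stroke at J2
bond 2 stroke at J2
bond 3 stroke at J3
bond 4 stroke at I1
bond 5 stroke at Sf1
bond 6 stroke at J1

b5 stroke→Sf1  (source Sf1 imposes f)
b6 stroke→J1  (Se1 fixes effort; stroke away)
b0 stroke→TF1  (common-e at J1 fixed by 6)
b1 stroke→J2  (TF1 one-in-one-out from 0)
b4 stroke→I1  (I1 integral (f out))
b2 stroke→J2  (J2: bond 4 brought flow, rest push out)
b3 stroke→J3  (J3 needs exactly one e-in)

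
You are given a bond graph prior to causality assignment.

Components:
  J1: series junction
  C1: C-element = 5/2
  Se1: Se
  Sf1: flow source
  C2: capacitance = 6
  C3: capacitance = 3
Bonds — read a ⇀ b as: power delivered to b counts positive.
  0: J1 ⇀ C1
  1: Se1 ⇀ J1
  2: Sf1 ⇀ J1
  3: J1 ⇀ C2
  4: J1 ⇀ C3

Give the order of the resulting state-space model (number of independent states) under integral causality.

3  (C1, C2, C3 all integral)

b1 stroke at J1  (Se1 fixes effort; stroke away)
b2 stroke at Sf1  (Sf1 fixes flow; stroke at Sf1)
b0 stroke at J1  (J1: bond 2 brought flow, rest push out)
b3 stroke at J1  (J1: bond 2 brought flow, rest push out)
b4 stroke at J1  (common-f at J1 fixed by 2)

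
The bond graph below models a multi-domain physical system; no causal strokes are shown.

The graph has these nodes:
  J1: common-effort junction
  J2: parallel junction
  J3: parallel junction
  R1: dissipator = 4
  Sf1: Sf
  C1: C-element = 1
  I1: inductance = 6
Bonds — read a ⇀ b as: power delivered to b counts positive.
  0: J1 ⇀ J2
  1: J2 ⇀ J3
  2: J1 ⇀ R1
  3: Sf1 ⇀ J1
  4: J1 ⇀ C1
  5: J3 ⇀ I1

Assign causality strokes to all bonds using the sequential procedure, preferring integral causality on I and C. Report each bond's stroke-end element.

β0 stroke at J2
β1 stroke at J3
β2 stroke at R1
β3 stroke at Sf1
β4 stroke at J1
β5 stroke at I1

#3 →Sf1  (Sf1 fixes flow; stroke at Sf1)
#4 →J1  (C1: C, integral causality)
#0 →J2  (J1: bond 4 brought effort, rest push out)
#2 →R1  (common-e at J1 fixed by 4)
#1 →J3  (0-jn J2 has e-setter on 0)
#5 →I1  (J3 effort already set via bond 1)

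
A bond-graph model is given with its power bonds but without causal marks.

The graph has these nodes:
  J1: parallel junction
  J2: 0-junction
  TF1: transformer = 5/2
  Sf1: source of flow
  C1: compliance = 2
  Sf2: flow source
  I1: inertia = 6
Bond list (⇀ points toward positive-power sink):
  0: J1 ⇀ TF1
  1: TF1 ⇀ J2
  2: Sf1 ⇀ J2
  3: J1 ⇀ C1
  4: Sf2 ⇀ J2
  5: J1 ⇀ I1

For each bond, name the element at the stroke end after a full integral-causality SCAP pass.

b2 →Sf1  (Sf1: flow source, stroke at near end)
b4 →Sf2  (source Sf2 imposes f)
b1 →J2  (only one effort-in slot at J2)
b0 →TF1  (TF TF1: opposite of bond 1)
b3 →J1  (prefer integral on C1)
b5 →I1  (0-jn J1 has e-setter on 3)

b0 stroke→TF1
b1 stroke→J2
b2 stroke→Sf1
b3 stroke→J1
b4 stroke→Sf2
b5 stroke→I1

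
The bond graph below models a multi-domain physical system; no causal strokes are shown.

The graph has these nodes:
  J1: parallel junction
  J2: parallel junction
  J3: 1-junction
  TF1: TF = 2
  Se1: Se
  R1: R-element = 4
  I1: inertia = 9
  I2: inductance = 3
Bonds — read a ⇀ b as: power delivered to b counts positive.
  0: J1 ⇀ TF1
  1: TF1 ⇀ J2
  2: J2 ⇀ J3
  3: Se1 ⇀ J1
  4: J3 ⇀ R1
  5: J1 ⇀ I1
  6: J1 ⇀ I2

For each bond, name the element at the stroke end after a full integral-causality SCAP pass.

#3 |J1  (Se1 fixes effort; stroke away)
#0 |TF1  (J1: bond 3 brought effort, rest push out)
#5 |I1  (J1: bond 3 brought effort, rest push out)
#6 |I2  (J1 effort already set via bond 3)
#1 |J2  (TF1: transformer flips bond 0)
#2 |J3  (J2: bond 1 brought effort, rest push out)
#4 |R1  (J3: last free bond brings flow in)

β0 stroke→TF1
β1 stroke→J2
β2 stroke→J3
β3 stroke→J1
β4 stroke→R1
β5 stroke→I1
β6 stroke→I2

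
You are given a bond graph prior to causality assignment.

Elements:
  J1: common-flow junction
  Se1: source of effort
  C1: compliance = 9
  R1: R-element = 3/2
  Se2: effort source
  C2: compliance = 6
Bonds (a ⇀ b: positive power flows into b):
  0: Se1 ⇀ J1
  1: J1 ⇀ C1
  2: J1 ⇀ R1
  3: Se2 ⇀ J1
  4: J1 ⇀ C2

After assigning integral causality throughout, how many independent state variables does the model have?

2  (C1, C2 all integral)

b0 stroke→J1  (Se1: effort source, stroke at far end)
b3 stroke→J1  (Se2 (Se) sets effort on bond)
b1 stroke→J1  (C1 outputs effort q/C1)
b4 stroke→J1  (C2 integral (e out))
b2 stroke→R1  (J1 needs exactly one f-in)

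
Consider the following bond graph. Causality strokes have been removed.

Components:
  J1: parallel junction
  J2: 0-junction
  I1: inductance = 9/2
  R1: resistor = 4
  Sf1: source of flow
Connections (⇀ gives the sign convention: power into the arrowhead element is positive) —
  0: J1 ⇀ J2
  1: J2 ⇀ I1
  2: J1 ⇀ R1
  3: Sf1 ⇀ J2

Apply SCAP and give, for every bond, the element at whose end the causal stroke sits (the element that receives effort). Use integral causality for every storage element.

β3 stroke at Sf1  (Sf1: flow source, stroke at near end)
β1 stroke at I1  (prefer integral on I1)
β0 stroke at J2  (J2 needs exactly one e-in)
β2 stroke at J1  (closing 0-jn rule on J1)

b0 stroke at J2
b1 stroke at I1
b2 stroke at J1
b3 stroke at Sf1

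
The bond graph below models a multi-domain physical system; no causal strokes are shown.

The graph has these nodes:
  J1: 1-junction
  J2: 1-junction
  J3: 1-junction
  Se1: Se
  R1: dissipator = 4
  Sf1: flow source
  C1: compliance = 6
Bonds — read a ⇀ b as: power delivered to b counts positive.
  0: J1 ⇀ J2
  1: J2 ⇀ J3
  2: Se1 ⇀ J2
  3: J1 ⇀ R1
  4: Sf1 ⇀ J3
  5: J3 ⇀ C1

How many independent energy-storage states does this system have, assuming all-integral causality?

1  (C1 all integral)

b2 |J2  (source Se1 imposes e)
b4 |Sf1  (Sf1 (Sf) sets flow on bond)
b1 |J3  (1-jn J3 has f-setter on 4)
b5 |J3  (J3 flow already set via bond 4)
b0 |J2  (common-f at J2 fixed by 1)
b3 |J1  (J1 flow already set via bond 0)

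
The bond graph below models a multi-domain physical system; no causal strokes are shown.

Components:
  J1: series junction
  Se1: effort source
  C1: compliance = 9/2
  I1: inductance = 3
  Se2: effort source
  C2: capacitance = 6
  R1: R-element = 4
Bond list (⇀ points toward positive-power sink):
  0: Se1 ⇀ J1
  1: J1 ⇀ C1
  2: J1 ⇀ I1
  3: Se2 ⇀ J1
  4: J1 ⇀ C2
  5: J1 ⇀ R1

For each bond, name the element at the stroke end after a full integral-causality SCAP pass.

β0 stroke at J1  (Se1 fixes effort; stroke away)
β3 stroke at J1  (Se2 (Se) sets effort on bond)
β1 stroke at J1  (C1: C, integral causality)
β2 stroke at I1  (I1 integral (f out))
β4 stroke at J1  (common-f at J1 fixed by 2)
β5 stroke at J1  (J1: bond 2 brought flow, rest push out)

bond 0 |J1
bond 1 |J1
bond 2 |I1
bond 3 |J1
bond 4 |J1
bond 5 |J1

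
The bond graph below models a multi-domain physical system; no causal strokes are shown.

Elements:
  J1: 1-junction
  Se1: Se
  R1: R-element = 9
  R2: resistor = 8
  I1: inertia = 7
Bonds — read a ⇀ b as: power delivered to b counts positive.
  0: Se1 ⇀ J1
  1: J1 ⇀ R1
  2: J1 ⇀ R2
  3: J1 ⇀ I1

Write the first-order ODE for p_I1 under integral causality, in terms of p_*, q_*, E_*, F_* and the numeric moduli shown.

dp_I1/dt = E_Se1 - 17*p_I1/7

bond 0 →J1  (source Se1 imposes e)
bond 3 →I1  (prefer integral on I1)
bond 1 →J1  (J1: bond 3 brought flow, rest push out)
bond 2 →J1  (1-jn J1 has f-setter on 3)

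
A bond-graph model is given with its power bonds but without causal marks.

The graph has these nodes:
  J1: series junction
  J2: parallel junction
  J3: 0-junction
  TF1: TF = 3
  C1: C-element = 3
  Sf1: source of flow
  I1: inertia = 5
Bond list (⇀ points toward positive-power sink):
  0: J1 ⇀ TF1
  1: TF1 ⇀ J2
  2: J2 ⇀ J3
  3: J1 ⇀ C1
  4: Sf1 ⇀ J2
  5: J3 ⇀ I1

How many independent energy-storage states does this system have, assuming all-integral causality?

2  (C1, I1 all integral)

bond 4 stroke→Sf1  (Sf1 fixes flow; stroke at Sf1)
bond 3 stroke→J1  (C1: C, integral causality)
bond 0 stroke→TF1  (J1 needs exactly one f-in)
bond 1 stroke→J2  (TF1: transformer flips bond 0)
bond 2 stroke→J3  (0-jn J2 has e-setter on 1)
bond 5 stroke→I1  (J3: bond 2 brought effort, rest push out)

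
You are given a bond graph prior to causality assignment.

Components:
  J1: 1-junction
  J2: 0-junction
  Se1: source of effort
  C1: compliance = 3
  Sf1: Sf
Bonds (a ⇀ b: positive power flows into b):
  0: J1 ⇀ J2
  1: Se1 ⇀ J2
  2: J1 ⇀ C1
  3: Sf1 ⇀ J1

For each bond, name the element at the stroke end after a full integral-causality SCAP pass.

b0 →J1
b1 →J2
b2 →J1
b3 →Sf1

bond 1 |J2  (Se1 (Se) sets effort on bond)
bond 3 |Sf1  (source Sf1 imposes f)
bond 0 |J1  (J1 flow already set via bond 3)
bond 2 |J1  (J1 flow already set via bond 3)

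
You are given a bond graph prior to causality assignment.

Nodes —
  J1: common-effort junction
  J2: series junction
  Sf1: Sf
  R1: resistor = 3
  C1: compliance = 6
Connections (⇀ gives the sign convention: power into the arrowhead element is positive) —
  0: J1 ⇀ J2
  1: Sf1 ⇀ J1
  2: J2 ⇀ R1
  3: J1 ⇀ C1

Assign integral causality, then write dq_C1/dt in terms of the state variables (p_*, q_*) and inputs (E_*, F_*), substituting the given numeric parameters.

dq_C1/dt = F_Sf1 - q_C1/18

b1 stroke→Sf1  (Sf1: flow source, stroke at near end)
b3 stroke→J1  (C1 integral (e out))
b0 stroke→J2  (J1 effort already set via bond 3)
b2 stroke→R1  (J2 needs exactly one f-in)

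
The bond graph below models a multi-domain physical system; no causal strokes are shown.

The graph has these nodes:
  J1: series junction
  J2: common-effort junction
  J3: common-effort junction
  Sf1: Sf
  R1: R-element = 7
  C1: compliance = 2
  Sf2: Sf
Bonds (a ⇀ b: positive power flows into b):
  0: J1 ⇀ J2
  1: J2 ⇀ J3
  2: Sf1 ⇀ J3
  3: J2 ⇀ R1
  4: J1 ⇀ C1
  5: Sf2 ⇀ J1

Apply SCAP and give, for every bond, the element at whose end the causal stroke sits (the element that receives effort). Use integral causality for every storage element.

b2 |Sf1  (source Sf1 imposes f)
b5 |Sf2  (source Sf2 imposes f)
b0 |J1  (1-jn J1 has f-setter on 5)
b4 |J1  (1-jn J1 has f-setter on 5)
b1 |J3  (J3 needs exactly one e-in)
b3 |J2  (only one effort-in slot at J2)

bond 0 stroke at J1
bond 1 stroke at J3
bond 2 stroke at Sf1
bond 3 stroke at J2
bond 4 stroke at J1
bond 5 stroke at Sf2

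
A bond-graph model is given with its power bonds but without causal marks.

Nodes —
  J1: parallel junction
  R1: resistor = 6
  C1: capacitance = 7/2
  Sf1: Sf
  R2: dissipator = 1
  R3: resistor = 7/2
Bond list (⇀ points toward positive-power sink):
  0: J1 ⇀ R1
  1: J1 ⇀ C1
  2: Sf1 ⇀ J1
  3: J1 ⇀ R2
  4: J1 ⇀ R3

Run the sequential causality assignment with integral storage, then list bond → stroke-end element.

b0 stroke at R1
b1 stroke at J1
b2 stroke at Sf1
b3 stroke at R2
b4 stroke at R3

b2 →Sf1  (source Sf1 imposes f)
b1 →J1  (prefer integral on C1)
b0 →R1  (0-jn J1 has e-setter on 1)
b3 →R2  (common-e at J1 fixed by 1)
b4 →R3  (0-jn J1 has e-setter on 1)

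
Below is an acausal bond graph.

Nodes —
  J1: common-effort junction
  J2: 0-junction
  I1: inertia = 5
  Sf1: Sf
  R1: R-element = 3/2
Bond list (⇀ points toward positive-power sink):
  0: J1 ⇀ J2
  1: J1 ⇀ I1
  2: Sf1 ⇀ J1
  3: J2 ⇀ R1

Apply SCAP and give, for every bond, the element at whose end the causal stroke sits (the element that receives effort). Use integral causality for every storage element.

b2 →Sf1  (Sf1 fixes flow; stroke at Sf1)
b1 →I1  (I1 outputs flow p/I1)
b0 →J1  (only one effort-in slot at J1)
b3 →J2  (closing 0-jn rule on J2)

β0 |J1
β1 |I1
β2 |Sf1
β3 |J2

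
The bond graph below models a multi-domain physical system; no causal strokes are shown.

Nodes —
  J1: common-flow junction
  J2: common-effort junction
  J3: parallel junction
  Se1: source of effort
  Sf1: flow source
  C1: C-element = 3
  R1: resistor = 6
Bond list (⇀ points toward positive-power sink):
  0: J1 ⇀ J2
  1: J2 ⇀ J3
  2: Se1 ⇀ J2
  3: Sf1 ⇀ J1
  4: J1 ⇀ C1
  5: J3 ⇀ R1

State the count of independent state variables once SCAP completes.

b2 stroke at J2  (Se1 (Se) sets effort on bond)
b3 stroke at Sf1  (Sf1 (Sf) sets flow on bond)
b0 stroke at J1  (common-f at J1 fixed by 3)
b4 stroke at J1  (J1 flow already set via bond 3)
b1 stroke at J3  (common-e at J2 fixed by 2)
b5 stroke at R1  (J3: bond 1 brought effort, rest push out)

1  (C1 all integral)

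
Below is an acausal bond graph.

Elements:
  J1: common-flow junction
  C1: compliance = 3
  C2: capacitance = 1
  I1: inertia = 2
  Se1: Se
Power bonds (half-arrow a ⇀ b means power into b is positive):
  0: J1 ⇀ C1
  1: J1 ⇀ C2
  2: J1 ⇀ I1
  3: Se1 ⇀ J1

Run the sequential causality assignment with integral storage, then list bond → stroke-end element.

b3 →J1  (source Se1 imposes e)
b0 →J1  (C1: C, integral causality)
b1 →J1  (C2: C, integral causality)
b2 →I1  (closing 1-jn rule on J1)

β0 stroke→J1
β1 stroke→J1
β2 stroke→I1
β3 stroke→J1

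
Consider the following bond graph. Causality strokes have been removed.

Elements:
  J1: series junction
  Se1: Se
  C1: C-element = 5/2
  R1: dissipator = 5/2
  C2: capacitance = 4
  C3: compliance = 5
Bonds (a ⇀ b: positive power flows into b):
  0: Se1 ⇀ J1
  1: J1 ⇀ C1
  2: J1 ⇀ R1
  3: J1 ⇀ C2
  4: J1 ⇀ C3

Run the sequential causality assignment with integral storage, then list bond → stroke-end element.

b0 stroke→J1
b1 stroke→J1
b2 stroke→R1
b3 stroke→J1
b4 stroke→J1

#0 →J1  (Se1: effort source, stroke at far end)
#1 →J1  (C1 integral (e out))
#3 →J1  (C2 outputs effort q/C2)
#4 →J1  (C3 integral (e out))
#2 →R1  (only one flow-in slot at J1)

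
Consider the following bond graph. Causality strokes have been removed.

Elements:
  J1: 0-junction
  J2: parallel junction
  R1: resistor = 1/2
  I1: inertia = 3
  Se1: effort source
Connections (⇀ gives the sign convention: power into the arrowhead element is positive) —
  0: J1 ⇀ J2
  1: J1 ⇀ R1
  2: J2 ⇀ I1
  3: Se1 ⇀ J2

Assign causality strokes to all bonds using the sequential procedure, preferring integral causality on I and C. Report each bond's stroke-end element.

b0 →J1
b1 →R1
b2 →I1
b3 →J2

β3 →J2  (Se1: effort source, stroke at far end)
β0 →J1  (J2: bond 3 brought effort, rest push out)
β2 →I1  (common-e at J2 fixed by 3)
β1 →R1  (0-jn J1 has e-setter on 0)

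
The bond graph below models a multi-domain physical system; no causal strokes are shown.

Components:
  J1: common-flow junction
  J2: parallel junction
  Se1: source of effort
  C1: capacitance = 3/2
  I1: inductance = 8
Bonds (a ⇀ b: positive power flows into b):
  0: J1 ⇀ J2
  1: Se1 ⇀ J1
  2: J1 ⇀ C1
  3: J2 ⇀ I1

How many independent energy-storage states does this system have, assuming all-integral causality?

2  (C1, I1 all integral)

bond 1 →J1  (Se1 fixes effort; stroke away)
bond 2 →J1  (C1 integral (e out))
bond 0 →J2  (only one flow-in slot at J1)
bond 3 →I1  (J2: bond 0 brought effort, rest push out)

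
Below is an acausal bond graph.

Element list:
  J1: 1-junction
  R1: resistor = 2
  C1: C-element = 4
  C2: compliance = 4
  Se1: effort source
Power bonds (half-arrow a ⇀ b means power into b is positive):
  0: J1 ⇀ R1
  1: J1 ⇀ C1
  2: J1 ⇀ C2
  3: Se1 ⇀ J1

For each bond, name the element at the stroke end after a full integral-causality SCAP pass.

#3 stroke at J1  (Se1 fixes effort; stroke away)
#1 stroke at J1  (C1 outputs effort q/C1)
#2 stroke at J1  (C2 integral (e out))
#0 stroke at R1  (J1: last free bond brings flow in)

bond 0 |R1
bond 1 |J1
bond 2 |J1
bond 3 |J1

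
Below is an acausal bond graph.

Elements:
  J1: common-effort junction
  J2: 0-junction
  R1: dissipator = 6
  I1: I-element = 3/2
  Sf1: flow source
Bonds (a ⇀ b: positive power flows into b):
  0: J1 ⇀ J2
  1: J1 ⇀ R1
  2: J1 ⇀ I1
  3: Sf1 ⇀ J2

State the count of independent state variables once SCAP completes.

β3 →Sf1  (Sf1: flow source, stroke at near end)
β0 →J2  (closing 0-jn rule on J2)
β2 →I1  (I1 integral (f out))
β1 →J1  (J1 needs exactly one e-in)

1  (I1 all integral)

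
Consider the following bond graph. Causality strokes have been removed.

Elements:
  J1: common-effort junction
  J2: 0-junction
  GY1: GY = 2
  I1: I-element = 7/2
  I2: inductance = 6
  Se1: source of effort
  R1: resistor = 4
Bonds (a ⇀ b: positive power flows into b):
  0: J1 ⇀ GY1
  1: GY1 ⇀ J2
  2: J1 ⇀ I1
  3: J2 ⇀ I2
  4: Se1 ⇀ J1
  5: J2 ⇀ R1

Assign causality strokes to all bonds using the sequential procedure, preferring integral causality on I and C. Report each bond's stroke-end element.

β0 stroke→GY1
β1 stroke→GY1
β2 stroke→I1
β3 stroke→I2
β4 stroke→J1
β5 stroke→J2

b4 stroke at J1  (Se1 fixes effort; stroke away)
b0 stroke at GY1  (0-jn J1 has e-setter on 4)
b2 stroke at I1  (J1: bond 4 brought effort, rest push out)
b1 stroke at GY1  (through GY1, causality inverts; strokes same side of GY1)
b3 stroke at I2  (I2 integral (f out))
b5 stroke at J2  (only one effort-in slot at J2)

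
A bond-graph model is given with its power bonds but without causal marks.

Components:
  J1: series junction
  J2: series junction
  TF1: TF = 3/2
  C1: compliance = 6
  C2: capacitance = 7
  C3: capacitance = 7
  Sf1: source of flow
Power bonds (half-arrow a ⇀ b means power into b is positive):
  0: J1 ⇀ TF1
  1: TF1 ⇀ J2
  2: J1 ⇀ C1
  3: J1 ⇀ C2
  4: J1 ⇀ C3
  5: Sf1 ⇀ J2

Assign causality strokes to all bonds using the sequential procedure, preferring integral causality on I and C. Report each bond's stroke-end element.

β5 stroke→Sf1  (source Sf1 imposes f)
β1 stroke→J2  (J2: bond 5 brought flow, rest push out)
β0 stroke→TF1  (TF1: transformer flips bond 1)
β2 stroke→J1  (J1 flow already set via bond 0)
β3 stroke→J1  (common-f at J1 fixed by 0)
β4 stroke→J1  (J1 flow already set via bond 0)

b0 |TF1
b1 |J2
b2 |J1
b3 |J1
b4 |J1
b5 |Sf1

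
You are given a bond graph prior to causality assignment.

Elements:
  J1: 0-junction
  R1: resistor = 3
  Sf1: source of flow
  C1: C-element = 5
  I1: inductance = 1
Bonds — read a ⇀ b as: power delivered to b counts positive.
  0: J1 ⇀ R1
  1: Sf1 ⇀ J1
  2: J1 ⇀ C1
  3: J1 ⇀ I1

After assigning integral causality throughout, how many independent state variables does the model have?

2  (C1, I1 all integral)

β1 stroke→Sf1  (source Sf1 imposes f)
β2 stroke→J1  (C1: C, integral causality)
β0 stroke→R1  (J1 effort already set via bond 2)
β3 stroke→I1  (common-e at J1 fixed by 2)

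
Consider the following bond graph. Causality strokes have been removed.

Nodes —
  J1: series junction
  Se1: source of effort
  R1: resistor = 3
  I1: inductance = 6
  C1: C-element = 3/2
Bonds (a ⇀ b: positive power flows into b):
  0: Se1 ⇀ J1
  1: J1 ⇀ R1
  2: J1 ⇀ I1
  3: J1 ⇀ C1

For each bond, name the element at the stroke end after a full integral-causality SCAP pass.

#0 →J1  (Se1 fixes effort; stroke away)
#2 →I1  (I1: I, integral causality)
#1 →J1  (1-jn J1 has f-setter on 2)
#3 →J1  (common-f at J1 fixed by 2)

#0 stroke at J1
#1 stroke at J1
#2 stroke at I1
#3 stroke at J1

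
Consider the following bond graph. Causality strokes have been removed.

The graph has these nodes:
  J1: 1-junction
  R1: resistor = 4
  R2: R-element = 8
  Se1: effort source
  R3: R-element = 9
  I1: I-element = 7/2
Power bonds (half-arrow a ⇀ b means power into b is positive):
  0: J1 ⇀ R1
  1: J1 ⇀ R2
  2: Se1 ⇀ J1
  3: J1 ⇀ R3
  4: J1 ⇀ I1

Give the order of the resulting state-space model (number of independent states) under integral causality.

1  (I1 all integral)

bond 2 |J1  (Se1 (Se) sets effort on bond)
bond 4 |I1  (I1 outputs flow p/I1)
bond 0 |J1  (J1: bond 4 brought flow, rest push out)
bond 1 |J1  (J1 flow already set via bond 4)
bond 3 |J1  (1-jn J1 has f-setter on 4)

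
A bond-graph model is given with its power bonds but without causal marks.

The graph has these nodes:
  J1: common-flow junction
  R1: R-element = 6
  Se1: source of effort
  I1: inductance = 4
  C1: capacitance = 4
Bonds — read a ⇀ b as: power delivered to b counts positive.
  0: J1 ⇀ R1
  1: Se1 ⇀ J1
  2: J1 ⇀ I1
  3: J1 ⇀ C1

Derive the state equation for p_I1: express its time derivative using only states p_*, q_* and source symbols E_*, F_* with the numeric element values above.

dp_I1/dt = E_Se1 - 3*p_I1/2 - q_C1/4

β1 stroke→J1  (Se1 fixes effort; stroke away)
β2 stroke→I1  (prefer integral on I1)
β0 stroke→J1  (J1: bond 2 brought flow, rest push out)
β3 stroke→J1  (1-jn J1 has f-setter on 2)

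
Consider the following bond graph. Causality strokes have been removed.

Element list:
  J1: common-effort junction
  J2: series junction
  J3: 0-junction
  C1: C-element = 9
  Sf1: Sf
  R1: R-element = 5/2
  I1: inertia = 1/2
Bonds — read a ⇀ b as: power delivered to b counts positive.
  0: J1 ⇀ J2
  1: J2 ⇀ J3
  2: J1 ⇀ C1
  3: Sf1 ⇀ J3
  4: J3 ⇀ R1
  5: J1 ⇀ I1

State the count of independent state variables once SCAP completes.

2  (C1, I1 all integral)

b3 stroke at Sf1  (Sf1: flow source, stroke at near end)
b2 stroke at J1  (prefer integral on C1)
b0 stroke at J2  (J1 effort already set via bond 2)
b5 stroke at I1  (J1 effort already set via bond 2)
b1 stroke at J3  (closing 1-jn rule on J2)
b4 stroke at R1  (J3 effort already set via bond 1)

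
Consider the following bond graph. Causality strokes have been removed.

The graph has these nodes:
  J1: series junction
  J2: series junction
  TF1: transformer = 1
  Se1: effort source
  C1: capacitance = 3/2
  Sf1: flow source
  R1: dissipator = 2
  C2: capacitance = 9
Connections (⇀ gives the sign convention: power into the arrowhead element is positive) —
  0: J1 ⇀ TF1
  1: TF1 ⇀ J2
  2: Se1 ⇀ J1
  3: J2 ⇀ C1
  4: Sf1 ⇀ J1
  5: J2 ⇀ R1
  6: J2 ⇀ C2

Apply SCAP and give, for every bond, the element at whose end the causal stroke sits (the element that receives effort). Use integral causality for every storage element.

#2 →J1  (Se1 fixes effort; stroke away)
#4 →Sf1  (Sf1 fixes flow; stroke at Sf1)
#0 →J1  (J1: bond 4 brought flow, rest push out)
#1 →TF1  (TF1 one-in-one-out from 0)
#3 →J2  (common-f at J2 fixed by 1)
#5 →J2  (J2: bond 1 brought flow, rest push out)
#6 →J2  (J2 flow already set via bond 1)

b0 |J1
b1 |TF1
b2 |J1
b3 |J2
b4 |Sf1
b5 |J2
b6 |J2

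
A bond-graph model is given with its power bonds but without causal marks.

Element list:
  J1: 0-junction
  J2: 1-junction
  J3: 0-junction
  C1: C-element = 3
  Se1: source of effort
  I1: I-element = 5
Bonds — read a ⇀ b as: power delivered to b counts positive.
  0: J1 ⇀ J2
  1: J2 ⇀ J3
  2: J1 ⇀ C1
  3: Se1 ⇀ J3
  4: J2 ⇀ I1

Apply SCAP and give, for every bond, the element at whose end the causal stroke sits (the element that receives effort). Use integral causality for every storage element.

β0 stroke→J2
β1 stroke→J2
β2 stroke→J1
β3 stroke→J3
β4 stroke→I1

bond 3 →J3  (source Se1 imposes e)
bond 1 →J2  (0-jn J3 has e-setter on 3)
bond 2 →J1  (C1 outputs effort q/C1)
bond 0 →J2  (J1: bond 2 brought effort, rest push out)
bond 4 →I1  (closing 1-jn rule on J2)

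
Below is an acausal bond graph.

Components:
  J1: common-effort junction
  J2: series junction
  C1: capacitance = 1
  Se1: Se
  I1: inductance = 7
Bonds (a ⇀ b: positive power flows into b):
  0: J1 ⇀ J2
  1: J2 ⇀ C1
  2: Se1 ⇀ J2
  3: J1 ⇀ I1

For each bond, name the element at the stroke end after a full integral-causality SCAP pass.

#2 →J2  (Se1 fixes effort; stroke away)
#1 →J2  (C1: C, integral causality)
#0 →J1  (only one flow-in slot at J2)
#3 →I1  (0-jn J1 has e-setter on 0)

β0 |J1
β1 |J2
β2 |J2
β3 |I1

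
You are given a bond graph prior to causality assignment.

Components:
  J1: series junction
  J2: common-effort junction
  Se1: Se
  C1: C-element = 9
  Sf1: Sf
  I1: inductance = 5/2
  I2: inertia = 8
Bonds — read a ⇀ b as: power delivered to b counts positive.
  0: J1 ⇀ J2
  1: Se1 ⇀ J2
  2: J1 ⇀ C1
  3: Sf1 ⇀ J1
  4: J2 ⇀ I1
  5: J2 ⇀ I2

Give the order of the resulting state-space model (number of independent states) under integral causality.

b1 →J2  (Se1: effort source, stroke at far end)
b3 →Sf1  (source Sf1 imposes f)
b0 →J1  (1-jn J1 has f-setter on 3)
b2 →J1  (J1: bond 3 brought flow, rest push out)
b4 →I1  (0-jn J2 has e-setter on 1)
b5 →I2  (J2 effort already set via bond 1)

3  (C1, I1, I2 all integral)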